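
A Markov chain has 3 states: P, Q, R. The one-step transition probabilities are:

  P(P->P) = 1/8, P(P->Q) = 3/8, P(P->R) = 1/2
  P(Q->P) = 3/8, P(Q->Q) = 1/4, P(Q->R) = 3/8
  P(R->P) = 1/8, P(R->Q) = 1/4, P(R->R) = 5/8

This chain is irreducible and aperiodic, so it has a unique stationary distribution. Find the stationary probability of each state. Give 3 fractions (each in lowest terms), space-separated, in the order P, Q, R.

The stationary distribution satisfies pi = pi * P, i.e.:
  pi_P = 1/8*pi_P + 3/8*pi_Q + 1/8*pi_R
  pi_Q = 3/8*pi_P + 1/4*pi_Q + 1/4*pi_R
  pi_R = 1/2*pi_P + 3/8*pi_Q + 5/8*pi_R
with normalization: pi_P + pi_Q + pi_R = 1.

Using the first 2 balance equations plus normalization, the linear system A*pi = b is:
  [-7/8, 3/8, 1/8] . pi = 0
  [3/8, -3/4, 1/4] . pi = 0
  [1, 1, 1] . pi = 1

Solving yields:
  pi_P = 6/31
  pi_Q = 17/62
  pi_R = 33/62

Verification (pi * P):
  6/31*1/8 + 17/62*3/8 + 33/62*1/8 = 6/31 = pi_P  (ok)
  6/31*3/8 + 17/62*1/4 + 33/62*1/4 = 17/62 = pi_Q  (ok)
  6/31*1/2 + 17/62*3/8 + 33/62*5/8 = 33/62 = pi_R  (ok)

Answer: 6/31 17/62 33/62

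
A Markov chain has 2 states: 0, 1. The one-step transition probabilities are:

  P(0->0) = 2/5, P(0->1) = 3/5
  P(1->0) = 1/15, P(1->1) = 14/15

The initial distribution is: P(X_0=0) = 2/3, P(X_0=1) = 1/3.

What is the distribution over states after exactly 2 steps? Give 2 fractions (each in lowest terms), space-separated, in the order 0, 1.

Answer: 22/135 113/135

Derivation:
Propagating the distribution step by step (d_{t+1} = d_t * P):
d_0 = (0=2/3, 1=1/3)
  d_1[0] = 2/3*2/5 + 1/3*1/15 = 13/45
  d_1[1] = 2/3*3/5 + 1/3*14/15 = 32/45
d_1 = (0=13/45, 1=32/45)
  d_2[0] = 13/45*2/5 + 32/45*1/15 = 22/135
  d_2[1] = 13/45*3/5 + 32/45*14/15 = 113/135
d_2 = (0=22/135, 1=113/135)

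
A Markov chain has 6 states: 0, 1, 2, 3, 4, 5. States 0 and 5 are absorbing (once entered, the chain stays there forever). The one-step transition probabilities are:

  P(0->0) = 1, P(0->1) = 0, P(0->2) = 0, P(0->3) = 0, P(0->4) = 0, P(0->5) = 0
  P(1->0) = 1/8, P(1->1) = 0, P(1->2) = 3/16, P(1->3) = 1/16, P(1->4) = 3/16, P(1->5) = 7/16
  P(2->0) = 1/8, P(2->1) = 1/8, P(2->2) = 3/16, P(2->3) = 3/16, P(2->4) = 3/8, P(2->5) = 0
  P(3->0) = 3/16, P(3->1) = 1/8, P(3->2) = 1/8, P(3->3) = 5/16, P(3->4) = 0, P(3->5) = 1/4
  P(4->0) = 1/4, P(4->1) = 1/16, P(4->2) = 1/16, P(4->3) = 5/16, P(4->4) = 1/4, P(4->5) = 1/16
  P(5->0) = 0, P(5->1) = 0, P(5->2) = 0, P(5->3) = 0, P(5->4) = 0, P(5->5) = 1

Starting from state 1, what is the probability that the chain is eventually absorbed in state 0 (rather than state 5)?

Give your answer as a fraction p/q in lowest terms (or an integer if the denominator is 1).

Answer: 118/313

Derivation:
Let a_i = P(absorbed in 0 | start in state i).
Boundary conditions: a_0 = 1, a_5 = 0.
For each transient state i, a_i = sum_j P(i->j) * a_j:
  a_1 = 1/8*a_0 + 0*a_1 + 3/16*a_2 + 1/16*a_3 + 3/16*a_4 + 7/16*a_5
  a_2 = 1/8*a_0 + 1/8*a_1 + 3/16*a_2 + 3/16*a_3 + 3/8*a_4 + 0*a_5
  a_3 = 3/16*a_0 + 1/8*a_1 + 1/8*a_2 + 5/16*a_3 + 0*a_4 + 1/4*a_5
  a_4 = 1/4*a_0 + 1/16*a_1 + 1/16*a_2 + 5/16*a_3 + 1/4*a_4 + 1/16*a_5

Substituting a_0 = 1 and a_5 = 0, rearrange to (I - Q) a = r where r[i] = P(i -> 0):
  [1, -3/16, -1/16, -3/16] . (a_1, a_2, a_3, a_4) = 1/8
  [-1/8, 13/16, -3/16, -3/8] . (a_1, a_2, a_3, a_4) = 1/8
  [-1/8, -1/8, 11/16, 0] . (a_1, a_2, a_3, a_4) = 3/16
  [-1/16, -1/16, -5/16, 3/4] . (a_1, a_2, a_3, a_4) = 1/4

Solving yields:
  a_1 = 118/313
  a_2 = 4269/7199
  a_3 = 3233/7199
  a_4 = 12986/21597

Starting state is 1, so the absorption probability is a_1 = 118/313.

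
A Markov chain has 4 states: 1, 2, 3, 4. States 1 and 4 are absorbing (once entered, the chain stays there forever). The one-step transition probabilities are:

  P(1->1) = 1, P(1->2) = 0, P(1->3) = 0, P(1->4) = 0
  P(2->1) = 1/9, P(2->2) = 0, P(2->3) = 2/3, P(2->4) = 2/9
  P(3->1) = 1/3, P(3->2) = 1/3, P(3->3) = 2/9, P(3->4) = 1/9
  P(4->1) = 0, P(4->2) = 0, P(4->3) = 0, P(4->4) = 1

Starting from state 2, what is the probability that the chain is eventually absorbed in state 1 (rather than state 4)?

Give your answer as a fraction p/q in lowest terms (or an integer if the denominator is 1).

Answer: 5/9

Derivation:
Let a_i = P(absorbed in 1 | start in state i).
Boundary conditions: a_1 = 1, a_4 = 0.
For each transient state i, a_i = sum_j P(i->j) * a_j:
  a_2 = 1/9*a_1 + 0*a_2 + 2/3*a_3 + 2/9*a_4
  a_3 = 1/3*a_1 + 1/3*a_2 + 2/9*a_3 + 1/9*a_4

Substituting a_1 = 1 and a_4 = 0, rearrange to (I - Q) a = r where r[i] = P(i -> 1):
  [1, -2/3] . (a_2, a_3) = 1/9
  [-1/3, 7/9] . (a_2, a_3) = 1/3

Solving yields:
  a_2 = 5/9
  a_3 = 2/3

Starting state is 2, so the absorption probability is a_2 = 5/9.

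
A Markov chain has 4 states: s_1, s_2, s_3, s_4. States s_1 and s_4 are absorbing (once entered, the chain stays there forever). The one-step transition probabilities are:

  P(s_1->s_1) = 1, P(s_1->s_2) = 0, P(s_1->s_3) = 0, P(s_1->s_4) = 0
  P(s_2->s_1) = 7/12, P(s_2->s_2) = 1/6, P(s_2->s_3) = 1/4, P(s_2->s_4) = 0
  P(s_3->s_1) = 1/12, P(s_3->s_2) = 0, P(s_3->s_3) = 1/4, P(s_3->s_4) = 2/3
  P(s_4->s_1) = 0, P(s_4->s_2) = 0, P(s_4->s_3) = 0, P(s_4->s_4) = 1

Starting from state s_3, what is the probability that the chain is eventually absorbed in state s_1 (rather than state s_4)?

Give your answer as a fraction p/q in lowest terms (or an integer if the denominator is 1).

Let a_i = P(absorbed in s_1 | start in state i).
Boundary conditions: a_s_1 = 1, a_s_4 = 0.
For each transient state i, a_i = sum_j P(i->j) * a_j:
  a_s_2 = 7/12*a_s_1 + 1/6*a_s_2 + 1/4*a_s_3 + 0*a_s_4
  a_s_3 = 1/12*a_s_1 + 0*a_s_2 + 1/4*a_s_3 + 2/3*a_s_4

Substituting a_s_1 = 1 and a_s_4 = 0, rearrange to (I - Q) a = r where r[i] = P(i -> s_1):
  [5/6, -1/4] . (a_s_2, a_s_3) = 7/12
  [0, 3/4] . (a_s_2, a_s_3) = 1/12

Solving yields:
  a_s_2 = 11/15
  a_s_3 = 1/9

Starting state is s_3, so the absorption probability is a_s_3 = 1/9.

Answer: 1/9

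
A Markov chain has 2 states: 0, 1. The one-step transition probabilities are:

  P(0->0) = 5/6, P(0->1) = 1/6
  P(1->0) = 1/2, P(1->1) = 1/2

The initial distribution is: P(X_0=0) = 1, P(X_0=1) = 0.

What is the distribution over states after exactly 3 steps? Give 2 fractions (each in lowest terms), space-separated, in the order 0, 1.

Propagating the distribution step by step (d_{t+1} = d_t * P):
d_0 = (0=1, 1=0)
  d_1[0] = 1*5/6 + 0*1/2 = 5/6
  d_1[1] = 1*1/6 + 0*1/2 = 1/6
d_1 = (0=5/6, 1=1/6)
  d_2[0] = 5/6*5/6 + 1/6*1/2 = 7/9
  d_2[1] = 5/6*1/6 + 1/6*1/2 = 2/9
d_2 = (0=7/9, 1=2/9)
  d_3[0] = 7/9*5/6 + 2/9*1/2 = 41/54
  d_3[1] = 7/9*1/6 + 2/9*1/2 = 13/54
d_3 = (0=41/54, 1=13/54)

Answer: 41/54 13/54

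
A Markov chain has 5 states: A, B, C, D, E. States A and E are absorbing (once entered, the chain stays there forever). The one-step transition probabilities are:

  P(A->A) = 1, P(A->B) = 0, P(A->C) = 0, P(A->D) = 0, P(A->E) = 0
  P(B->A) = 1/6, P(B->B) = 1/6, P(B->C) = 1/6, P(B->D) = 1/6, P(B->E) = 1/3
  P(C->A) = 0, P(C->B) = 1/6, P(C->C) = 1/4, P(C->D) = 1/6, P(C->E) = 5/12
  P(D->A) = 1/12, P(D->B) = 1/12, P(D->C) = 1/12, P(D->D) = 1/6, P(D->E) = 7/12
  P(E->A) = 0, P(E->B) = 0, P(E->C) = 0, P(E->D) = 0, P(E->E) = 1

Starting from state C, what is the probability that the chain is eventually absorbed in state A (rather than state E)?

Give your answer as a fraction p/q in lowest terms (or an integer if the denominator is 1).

Let a_i = P(absorbed in A | start in state i).
Boundary conditions: a_A = 1, a_E = 0.
For each transient state i, a_i = sum_j P(i->j) * a_j:
  a_B = 1/6*a_A + 1/6*a_B + 1/6*a_C + 1/6*a_D + 1/3*a_E
  a_C = 0*a_A + 1/6*a_B + 1/4*a_C + 1/6*a_D + 5/12*a_E
  a_D = 1/12*a_A + 1/12*a_B + 1/12*a_C + 1/6*a_D + 7/12*a_E

Substituting a_A = 1 and a_E = 0, rearrange to (I - Q) a = r where r[i] = P(i -> A):
  [5/6, -1/6, -1/6] . (a_B, a_C, a_D) = 1/6
  [-1/6, 3/4, -1/6] . (a_B, a_C, a_D) = 0
  [-1/12, -1/12, 5/6] . (a_B, a_C, a_D) = 1/12

Solving yields:
  a_B = 9/37
  a_C = 34/407
  a_D = 54/407

Starting state is C, so the absorption probability is a_C = 34/407.

Answer: 34/407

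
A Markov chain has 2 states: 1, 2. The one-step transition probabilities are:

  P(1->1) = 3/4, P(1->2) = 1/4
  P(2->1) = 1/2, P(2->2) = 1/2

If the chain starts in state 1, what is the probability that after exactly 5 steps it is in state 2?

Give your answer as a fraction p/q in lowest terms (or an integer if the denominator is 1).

Answer: 341/1024

Derivation:
Computing P^5 by repeated multiplication:
P^1 =
  1: [3/4, 1/4]
  2: [1/2, 1/2]
P^2 =
  1: [11/16, 5/16]
  2: [5/8, 3/8]
P^3 =
  1: [43/64, 21/64]
  2: [21/32, 11/32]
P^4 =
  1: [171/256, 85/256]
  2: [85/128, 43/128]
P^5 =
  1: [683/1024, 341/1024]
  2: [341/512, 171/512]

(P^5)[1 -> 2] = 341/1024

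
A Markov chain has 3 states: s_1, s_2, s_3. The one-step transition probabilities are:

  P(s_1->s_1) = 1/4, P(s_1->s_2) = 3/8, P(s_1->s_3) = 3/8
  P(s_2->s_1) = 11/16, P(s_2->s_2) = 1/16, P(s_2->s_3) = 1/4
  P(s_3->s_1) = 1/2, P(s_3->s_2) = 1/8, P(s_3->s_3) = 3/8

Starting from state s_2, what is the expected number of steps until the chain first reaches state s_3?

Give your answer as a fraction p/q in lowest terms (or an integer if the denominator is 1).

Answer: 184/57

Derivation:
Let h_i = expected steps to first reach s_3 from state i.
Boundary: h_s_3 = 0.
First-step equations for the other states:
  h_s_1 = 1 + 1/4*h_s_1 + 3/8*h_s_2 + 3/8*h_s_3
  h_s_2 = 1 + 11/16*h_s_1 + 1/16*h_s_2 + 1/4*h_s_3

Substituting h_s_3 = 0 and rearranging gives the linear system (I - Q) h = 1:
  [3/4, -3/8] . (h_s_1, h_s_2) = 1
  [-11/16, 15/16] . (h_s_1, h_s_2) = 1

Solving yields:
  h_s_1 = 56/19
  h_s_2 = 184/57

Starting state is s_2, so the expected hitting time is h_s_2 = 184/57.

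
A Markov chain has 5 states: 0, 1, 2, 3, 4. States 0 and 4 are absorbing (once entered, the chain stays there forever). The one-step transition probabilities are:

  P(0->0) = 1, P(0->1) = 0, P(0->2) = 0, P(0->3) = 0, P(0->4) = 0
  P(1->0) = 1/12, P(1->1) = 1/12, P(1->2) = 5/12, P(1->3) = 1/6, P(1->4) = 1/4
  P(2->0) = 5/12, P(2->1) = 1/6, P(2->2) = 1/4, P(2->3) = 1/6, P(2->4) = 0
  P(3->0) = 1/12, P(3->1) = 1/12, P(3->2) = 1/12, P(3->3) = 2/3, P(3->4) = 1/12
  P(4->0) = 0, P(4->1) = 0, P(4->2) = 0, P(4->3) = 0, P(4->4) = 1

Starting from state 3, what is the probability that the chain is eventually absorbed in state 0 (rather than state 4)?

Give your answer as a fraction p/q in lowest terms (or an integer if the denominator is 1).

Let a_i = P(absorbed in 0 | start in state i).
Boundary conditions: a_0 = 1, a_4 = 0.
For each transient state i, a_i = sum_j P(i->j) * a_j:
  a_1 = 1/12*a_0 + 1/12*a_1 + 5/12*a_2 + 1/6*a_3 + 1/4*a_4
  a_2 = 5/12*a_0 + 1/6*a_1 + 1/4*a_2 + 1/6*a_3 + 0*a_4
  a_3 = 1/12*a_0 + 1/12*a_1 + 1/12*a_2 + 2/3*a_3 + 1/12*a_4

Substituting a_0 = 1 and a_4 = 0, rearrange to (I - Q) a = r where r[i] = P(i -> 0):
  [11/12, -5/12, -1/6] . (a_1, a_2, a_3) = 1/12
  [-1/6, 3/4, -1/6] . (a_1, a_2, a_3) = 5/12
  [-1/12, -1/12, 1/3] . (a_1, a_2, a_3) = 1/12

Solving yields:
  a_1 = 86/151
  a_2 = 123/151
  a_3 = 90/151

Starting state is 3, so the absorption probability is a_3 = 90/151.

Answer: 90/151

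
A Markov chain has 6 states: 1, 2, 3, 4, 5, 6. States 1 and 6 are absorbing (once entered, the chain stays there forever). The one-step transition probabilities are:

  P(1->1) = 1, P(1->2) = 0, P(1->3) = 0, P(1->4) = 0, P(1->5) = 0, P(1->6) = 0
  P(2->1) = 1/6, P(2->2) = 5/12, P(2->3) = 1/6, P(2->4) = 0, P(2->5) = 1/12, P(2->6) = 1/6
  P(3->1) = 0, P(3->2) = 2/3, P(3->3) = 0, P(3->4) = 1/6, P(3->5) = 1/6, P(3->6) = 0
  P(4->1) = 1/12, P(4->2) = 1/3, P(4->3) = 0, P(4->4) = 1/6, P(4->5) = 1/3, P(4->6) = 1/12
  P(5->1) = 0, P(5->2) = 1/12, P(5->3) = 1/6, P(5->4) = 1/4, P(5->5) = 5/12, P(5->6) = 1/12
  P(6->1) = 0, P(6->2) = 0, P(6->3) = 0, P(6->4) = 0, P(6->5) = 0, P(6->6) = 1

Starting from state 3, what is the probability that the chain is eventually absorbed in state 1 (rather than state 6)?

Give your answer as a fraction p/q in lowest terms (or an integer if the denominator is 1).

Answer: 653/1448

Derivation:
Let a_i = P(absorbed in 1 | start in state i).
Boundary conditions: a_1 = 1, a_6 = 0.
For each transient state i, a_i = sum_j P(i->j) * a_j:
  a_2 = 1/6*a_1 + 5/12*a_2 + 1/6*a_3 + 0*a_4 + 1/12*a_5 + 1/6*a_6
  a_3 = 0*a_1 + 2/3*a_2 + 0*a_3 + 1/6*a_4 + 1/6*a_5 + 0*a_6
  a_4 = 1/12*a_1 + 1/3*a_2 + 0*a_3 + 1/6*a_4 + 1/3*a_5 + 1/12*a_6
  a_5 = 0*a_1 + 1/12*a_2 + 1/6*a_3 + 1/4*a_4 + 5/12*a_5 + 1/12*a_6

Substituting a_1 = 1 and a_6 = 0, rearrange to (I - Q) a = r where r[i] = P(i -> 1):
  [7/12, -1/6, 0, -1/12] . (a_2, a_3, a_4, a_5) = 1/6
  [-2/3, 1, -1/6, -1/6] . (a_2, a_3, a_4, a_5) = 0
  [-1/3, 0, 5/6, -1/3] . (a_2, a_3, a_4, a_5) = 1/12
  [-1/12, -1/6, -1/4, 7/12] . (a_2, a_3, a_4, a_5) = 0

Solving yields:
  a_2 = 85/181
  a_3 = 653/1448
  a_4 = 80/181
  a_5 = 279/724

Starting state is 3, so the absorption probability is a_3 = 653/1448.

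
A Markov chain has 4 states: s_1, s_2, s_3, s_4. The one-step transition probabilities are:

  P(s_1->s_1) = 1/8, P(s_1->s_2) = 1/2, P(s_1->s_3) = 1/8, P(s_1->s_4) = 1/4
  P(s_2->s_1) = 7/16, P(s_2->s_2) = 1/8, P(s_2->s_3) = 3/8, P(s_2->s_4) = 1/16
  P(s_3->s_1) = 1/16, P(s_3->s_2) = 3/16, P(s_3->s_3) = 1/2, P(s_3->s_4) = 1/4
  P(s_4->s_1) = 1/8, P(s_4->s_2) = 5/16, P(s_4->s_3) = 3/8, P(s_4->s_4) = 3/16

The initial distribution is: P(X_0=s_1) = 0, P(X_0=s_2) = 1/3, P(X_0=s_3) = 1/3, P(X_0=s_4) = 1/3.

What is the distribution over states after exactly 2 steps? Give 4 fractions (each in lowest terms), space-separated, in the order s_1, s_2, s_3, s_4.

Answer: 21/128 25/96 3/8 77/384

Derivation:
Propagating the distribution step by step (d_{t+1} = d_t * P):
d_0 = (s_1=0, s_2=1/3, s_3=1/3, s_4=1/3)
  d_1[s_1] = 0*1/8 + 1/3*7/16 + 1/3*1/16 + 1/3*1/8 = 5/24
  d_1[s_2] = 0*1/2 + 1/3*1/8 + 1/3*3/16 + 1/3*5/16 = 5/24
  d_1[s_3] = 0*1/8 + 1/3*3/8 + 1/3*1/2 + 1/3*3/8 = 5/12
  d_1[s_4] = 0*1/4 + 1/3*1/16 + 1/3*1/4 + 1/3*3/16 = 1/6
d_1 = (s_1=5/24, s_2=5/24, s_3=5/12, s_4=1/6)
  d_2[s_1] = 5/24*1/8 + 5/24*7/16 + 5/12*1/16 + 1/6*1/8 = 21/128
  d_2[s_2] = 5/24*1/2 + 5/24*1/8 + 5/12*3/16 + 1/6*5/16 = 25/96
  d_2[s_3] = 5/24*1/8 + 5/24*3/8 + 5/12*1/2 + 1/6*3/8 = 3/8
  d_2[s_4] = 5/24*1/4 + 5/24*1/16 + 5/12*1/4 + 1/6*3/16 = 77/384
d_2 = (s_1=21/128, s_2=25/96, s_3=3/8, s_4=77/384)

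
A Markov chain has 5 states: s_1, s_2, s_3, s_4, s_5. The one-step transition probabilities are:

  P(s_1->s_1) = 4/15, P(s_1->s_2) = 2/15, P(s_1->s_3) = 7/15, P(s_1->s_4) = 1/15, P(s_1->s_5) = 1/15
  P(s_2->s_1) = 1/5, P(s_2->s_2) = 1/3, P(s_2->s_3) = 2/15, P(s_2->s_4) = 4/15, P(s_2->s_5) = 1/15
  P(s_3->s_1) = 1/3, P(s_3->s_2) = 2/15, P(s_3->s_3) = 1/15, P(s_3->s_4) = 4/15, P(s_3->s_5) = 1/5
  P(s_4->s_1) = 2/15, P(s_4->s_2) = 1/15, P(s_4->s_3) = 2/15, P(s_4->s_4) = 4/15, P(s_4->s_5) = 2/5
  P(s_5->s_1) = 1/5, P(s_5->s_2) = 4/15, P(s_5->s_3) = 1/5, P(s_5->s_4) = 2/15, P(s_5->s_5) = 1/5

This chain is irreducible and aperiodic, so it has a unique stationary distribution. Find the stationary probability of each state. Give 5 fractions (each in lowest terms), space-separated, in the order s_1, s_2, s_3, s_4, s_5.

Answer: 4928/21421 7757/42842 8929/42842 4200/21421 3950/21421

Derivation:
The stationary distribution satisfies pi = pi * P, i.e.:
  pi_s_1 = 4/15*pi_s_1 + 1/5*pi_s_2 + 1/3*pi_s_3 + 2/15*pi_s_4 + 1/5*pi_s_5
  pi_s_2 = 2/15*pi_s_1 + 1/3*pi_s_2 + 2/15*pi_s_3 + 1/15*pi_s_4 + 4/15*pi_s_5
  pi_s_3 = 7/15*pi_s_1 + 2/15*pi_s_2 + 1/15*pi_s_3 + 2/15*pi_s_4 + 1/5*pi_s_5
  pi_s_4 = 1/15*pi_s_1 + 4/15*pi_s_2 + 4/15*pi_s_3 + 4/15*pi_s_4 + 2/15*pi_s_5
  pi_s_5 = 1/15*pi_s_1 + 1/15*pi_s_2 + 1/5*pi_s_3 + 2/5*pi_s_4 + 1/5*pi_s_5
with normalization: pi_s_1 + pi_s_2 + pi_s_3 + pi_s_4 + pi_s_5 = 1.

Using the first 4 balance equations plus normalization, the linear system A*pi = b is:
  [-11/15, 1/5, 1/3, 2/15, 1/5] . pi = 0
  [2/15, -2/3, 2/15, 1/15, 4/15] . pi = 0
  [7/15, 2/15, -14/15, 2/15, 1/5] . pi = 0
  [1/15, 4/15, 4/15, -11/15, 2/15] . pi = 0
  [1, 1, 1, 1, 1] . pi = 1

Solving yields:
  pi_s_1 = 4928/21421
  pi_s_2 = 7757/42842
  pi_s_3 = 8929/42842
  pi_s_4 = 4200/21421
  pi_s_5 = 3950/21421

Verification (pi * P):
  4928/21421*4/15 + 7757/42842*1/5 + 8929/42842*1/3 + 4200/21421*2/15 + 3950/21421*1/5 = 4928/21421 = pi_s_1  (ok)
  4928/21421*2/15 + 7757/42842*1/3 + 8929/42842*2/15 + 4200/21421*1/15 + 3950/21421*4/15 = 7757/42842 = pi_s_2  (ok)
  4928/21421*7/15 + 7757/42842*2/15 + 8929/42842*1/15 + 4200/21421*2/15 + 3950/21421*1/5 = 8929/42842 = pi_s_3  (ok)
  4928/21421*1/15 + 7757/42842*4/15 + 8929/42842*4/15 + 4200/21421*4/15 + 3950/21421*2/15 = 4200/21421 = pi_s_4  (ok)
  4928/21421*1/15 + 7757/42842*1/15 + 8929/42842*1/5 + 4200/21421*2/5 + 3950/21421*1/5 = 3950/21421 = pi_s_5  (ok)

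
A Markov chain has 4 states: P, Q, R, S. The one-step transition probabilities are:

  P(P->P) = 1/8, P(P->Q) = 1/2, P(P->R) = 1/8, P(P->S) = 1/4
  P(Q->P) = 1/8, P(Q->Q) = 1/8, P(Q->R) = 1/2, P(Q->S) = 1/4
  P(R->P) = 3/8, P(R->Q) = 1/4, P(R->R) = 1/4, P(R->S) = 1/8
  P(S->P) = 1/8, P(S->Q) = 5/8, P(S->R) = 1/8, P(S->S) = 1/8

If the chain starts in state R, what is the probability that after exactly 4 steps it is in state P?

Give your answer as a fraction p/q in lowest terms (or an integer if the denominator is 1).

Answer: 405/2048

Derivation:
Computing P^4 by repeated multiplication:
P^1 =
  P: [1/8, 1/2, 1/8, 1/4]
  Q: [1/8, 1/8, 1/2, 1/4]
  R: [3/8, 1/4, 1/4, 1/8]
  S: [1/8, 5/8, 1/8, 1/8]
P^2 =
  P: [5/32, 5/16, 21/64, 13/64]
  Q: [1/4, 23/64, 15/64, 5/32]
  R: [3/16, 23/64, 1/4, 13/64]
  S: [5/32, 1/4, 3/8, 7/32]
P^3 =
  P: [53/256, 167/512, 145/512, 47/256]
  Q: [47/256, 167/512, 37/128, 103/512]
  R: [3/16, 21/64, 149/512, 99/512]
  S: [7/32, 87/256, 17/64, 45/256]
P^4 =
  P: [401/2048, 1351/4096, 579/2048, 785/4096]
  Q: [101/512, 677/2048, 1161/4096, 773/4096]
  R: [405/2048, 1345/4096, 1165/4096, 97/512]
  S: [49/256, 21/64, 585/2048, 399/2048]

(P^4)[R -> P] = 405/2048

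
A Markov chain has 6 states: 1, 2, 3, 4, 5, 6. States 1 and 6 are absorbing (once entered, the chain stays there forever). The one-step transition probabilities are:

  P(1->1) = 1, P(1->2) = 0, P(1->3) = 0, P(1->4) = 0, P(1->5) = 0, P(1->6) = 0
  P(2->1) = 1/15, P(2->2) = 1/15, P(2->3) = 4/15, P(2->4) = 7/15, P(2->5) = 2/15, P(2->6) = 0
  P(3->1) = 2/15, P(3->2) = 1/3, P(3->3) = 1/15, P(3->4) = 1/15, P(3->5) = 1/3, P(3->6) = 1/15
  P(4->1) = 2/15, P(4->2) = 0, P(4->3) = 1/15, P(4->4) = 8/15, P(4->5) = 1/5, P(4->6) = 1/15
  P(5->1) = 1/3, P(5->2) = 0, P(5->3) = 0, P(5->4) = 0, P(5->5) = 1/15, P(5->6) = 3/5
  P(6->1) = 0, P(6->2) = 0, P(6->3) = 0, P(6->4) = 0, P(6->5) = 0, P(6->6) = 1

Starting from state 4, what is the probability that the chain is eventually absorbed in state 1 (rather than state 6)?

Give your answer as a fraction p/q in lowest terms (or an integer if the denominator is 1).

Let a_i = P(absorbed in 1 | start in state i).
Boundary conditions: a_1 = 1, a_6 = 0.
For each transient state i, a_i = sum_j P(i->j) * a_j:
  a_2 = 1/15*a_1 + 1/15*a_2 + 4/15*a_3 + 7/15*a_4 + 2/15*a_5 + 0*a_6
  a_3 = 2/15*a_1 + 1/3*a_2 + 1/15*a_3 + 1/15*a_4 + 1/3*a_5 + 1/15*a_6
  a_4 = 2/15*a_1 + 0*a_2 + 1/15*a_3 + 8/15*a_4 + 1/5*a_5 + 1/15*a_6
  a_5 = 1/3*a_1 + 0*a_2 + 0*a_3 + 0*a_4 + 1/15*a_5 + 3/5*a_6

Substituting a_1 = 1 and a_6 = 0, rearrange to (I - Q) a = r where r[i] = P(i -> 1):
  [14/15, -4/15, -7/15, -2/15] . (a_2, a_3, a_4, a_5) = 1/15
  [-1/3, 14/15, -1/15, -1/3] . (a_2, a_3, a_4, a_5) = 2/15
  [0, -1/15, 7/15, -1/5] . (a_2, a_3, a_4, a_5) = 2/15
  [0, 0, 0, 14/15] . (a_2, a_3, a_4, a_5) = 1/3

Solving yields:
  a_2 = 8569/16562
  a_3 = 1163/2366
  a_4 = 4215/8281
  a_5 = 5/14

Starting state is 4, so the absorption probability is a_4 = 4215/8281.

Answer: 4215/8281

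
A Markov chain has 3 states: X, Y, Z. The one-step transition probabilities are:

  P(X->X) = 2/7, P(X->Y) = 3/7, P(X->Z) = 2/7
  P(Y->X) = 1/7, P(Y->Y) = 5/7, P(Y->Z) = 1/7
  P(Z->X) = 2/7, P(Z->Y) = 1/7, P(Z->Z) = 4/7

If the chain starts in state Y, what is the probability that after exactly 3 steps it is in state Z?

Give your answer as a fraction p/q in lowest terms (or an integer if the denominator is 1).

Computing P^3 by repeated multiplication:
P^1 =
  X: [2/7, 3/7, 2/7]
  Y: [1/7, 5/7, 1/7]
  Z: [2/7, 1/7, 4/7]
P^2 =
  X: [11/49, 23/49, 15/49]
  Y: [9/49, 29/49, 11/49]
  Z: [13/49, 15/49, 3/7]
P^3 =
  X: [75/343, 163/343, 15/49]
  Y: [69/343, 183/343, 13/49]
  Z: [83/343, 135/343, 125/343]

(P^3)[Y -> Z] = 13/49

Answer: 13/49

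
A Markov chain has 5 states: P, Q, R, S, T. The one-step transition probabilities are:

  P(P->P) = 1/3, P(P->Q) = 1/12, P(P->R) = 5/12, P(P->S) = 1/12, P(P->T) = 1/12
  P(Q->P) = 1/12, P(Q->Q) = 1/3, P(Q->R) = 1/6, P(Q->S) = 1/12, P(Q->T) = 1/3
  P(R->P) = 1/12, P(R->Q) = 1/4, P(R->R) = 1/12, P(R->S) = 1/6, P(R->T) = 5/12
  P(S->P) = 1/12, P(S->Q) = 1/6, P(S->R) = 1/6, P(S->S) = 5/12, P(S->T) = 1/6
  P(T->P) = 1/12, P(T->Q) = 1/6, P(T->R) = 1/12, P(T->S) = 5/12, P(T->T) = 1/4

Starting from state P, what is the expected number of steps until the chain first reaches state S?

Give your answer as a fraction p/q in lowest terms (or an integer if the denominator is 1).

Let h_i = expected steps to first reach S from state i.
Boundary: h_S = 0.
First-step equations for the other states:
  h_P = 1 + 1/3*h_P + 1/12*h_Q + 5/12*h_R + 1/12*h_S + 1/12*h_T
  h_Q = 1 + 1/12*h_P + 1/3*h_Q + 1/6*h_R + 1/12*h_S + 1/3*h_T
  h_R = 1 + 1/12*h_P + 1/4*h_Q + 1/12*h_R + 1/6*h_S + 5/12*h_T
  h_T = 1 + 1/12*h_P + 1/6*h_Q + 1/12*h_R + 5/12*h_S + 1/4*h_T

Substituting h_S = 0 and rearranging gives the linear system (I - Q) h = 1:
  [2/3, -1/12, -5/12, -1/12] . (h_P, h_Q, h_R, h_T) = 1
  [-1/12, 2/3, -1/6, -1/3] . (h_P, h_Q, h_R, h_T) = 1
  [-1/12, -1/4, 11/12, -5/12] . (h_P, h_Q, h_R, h_T) = 1
  [-1/12, -1/6, -1/12, 3/4] . (h_P, h_Q, h_R, h_T) = 1

Solving yields:
  h_P = 192/35
  h_Q = 36/7
  h_R = 162/35
  h_T = 18/5

Starting state is P, so the expected hitting time is h_P = 192/35.

Answer: 192/35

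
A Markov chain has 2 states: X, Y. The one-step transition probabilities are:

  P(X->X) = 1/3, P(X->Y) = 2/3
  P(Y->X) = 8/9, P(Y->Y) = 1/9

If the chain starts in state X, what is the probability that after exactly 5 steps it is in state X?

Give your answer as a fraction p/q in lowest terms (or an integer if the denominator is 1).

Answer: 10801/19683

Derivation:
Computing P^5 by repeated multiplication:
P^1 =
  X: [1/3, 2/3]
  Y: [8/9, 1/9]
P^2 =
  X: [19/27, 8/27]
  Y: [32/81, 49/81]
P^3 =
  X: [121/243, 122/243]
  Y: [488/729, 241/729]
P^4 =
  X: [1339/2187, 848/2187]
  Y: [3392/6561, 3169/6561]
P^5 =
  X: [10801/19683, 8882/19683]
  Y: [35528/59049, 23521/59049]

(P^5)[X -> X] = 10801/19683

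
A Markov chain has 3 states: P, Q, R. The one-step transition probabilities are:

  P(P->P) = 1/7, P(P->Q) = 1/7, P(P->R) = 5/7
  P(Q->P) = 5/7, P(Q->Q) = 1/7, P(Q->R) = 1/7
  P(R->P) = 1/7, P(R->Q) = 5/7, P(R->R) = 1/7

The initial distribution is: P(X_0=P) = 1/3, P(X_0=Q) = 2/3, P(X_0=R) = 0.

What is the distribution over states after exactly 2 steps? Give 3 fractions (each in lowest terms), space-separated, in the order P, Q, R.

Answer: 11/49 1/3 65/147

Derivation:
Propagating the distribution step by step (d_{t+1} = d_t * P):
d_0 = (P=1/3, Q=2/3, R=0)
  d_1[P] = 1/3*1/7 + 2/3*5/7 + 0*1/7 = 11/21
  d_1[Q] = 1/3*1/7 + 2/3*1/7 + 0*5/7 = 1/7
  d_1[R] = 1/3*5/7 + 2/3*1/7 + 0*1/7 = 1/3
d_1 = (P=11/21, Q=1/7, R=1/3)
  d_2[P] = 11/21*1/7 + 1/7*5/7 + 1/3*1/7 = 11/49
  d_2[Q] = 11/21*1/7 + 1/7*1/7 + 1/3*5/7 = 1/3
  d_2[R] = 11/21*5/7 + 1/7*1/7 + 1/3*1/7 = 65/147
d_2 = (P=11/49, Q=1/3, R=65/147)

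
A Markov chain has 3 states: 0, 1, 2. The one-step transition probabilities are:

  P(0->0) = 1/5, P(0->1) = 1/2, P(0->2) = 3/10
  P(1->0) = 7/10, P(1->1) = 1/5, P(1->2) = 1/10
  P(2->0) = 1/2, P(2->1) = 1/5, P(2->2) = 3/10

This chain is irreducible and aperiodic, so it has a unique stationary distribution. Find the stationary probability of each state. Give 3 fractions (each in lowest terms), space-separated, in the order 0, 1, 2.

The stationary distribution satisfies pi = pi * P, i.e.:
  pi_0 = 1/5*pi_0 + 7/10*pi_1 + 1/2*pi_2
  pi_1 = 1/2*pi_0 + 1/5*pi_1 + 1/5*pi_2
  pi_2 = 3/10*pi_0 + 1/10*pi_1 + 3/10*pi_2
with normalization: pi_0 + pi_1 + pi_2 = 1.

Using the first 2 balance equations plus normalization, the linear system A*pi = b is:
  [-4/5, 7/10, 1/2] . pi = 0
  [1/2, -4/5, 1/5] . pi = 0
  [1, 1, 1] . pi = 1

Solving yields:
  pi_0 = 27/62
  pi_1 = 41/124
  pi_2 = 29/124

Verification (pi * P):
  27/62*1/5 + 41/124*7/10 + 29/124*1/2 = 27/62 = pi_0  (ok)
  27/62*1/2 + 41/124*1/5 + 29/124*1/5 = 41/124 = pi_1  (ok)
  27/62*3/10 + 41/124*1/10 + 29/124*3/10 = 29/124 = pi_2  (ok)

Answer: 27/62 41/124 29/124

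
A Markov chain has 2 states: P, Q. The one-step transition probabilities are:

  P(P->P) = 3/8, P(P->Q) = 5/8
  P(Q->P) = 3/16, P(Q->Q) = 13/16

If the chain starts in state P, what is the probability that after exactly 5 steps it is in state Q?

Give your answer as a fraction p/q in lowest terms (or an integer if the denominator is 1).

Answer: 403205/524288

Derivation:
Computing P^5 by repeated multiplication:
P^1 =
  P: [3/8, 5/8]
  Q: [3/16, 13/16]
P^2 =
  P: [33/128, 95/128]
  Q: [57/256, 199/256]
P^3 =
  P: [483/2048, 1565/2048]
  Q: [939/4096, 3157/4096]
P^4 =
  P: [7593/32768, 25175/32768]
  Q: [15105/65536, 50431/65536]
P^5 =
  P: [121083/524288, 403205/524288]
  Q: [241923/1048576, 806653/1048576]

(P^5)[P -> Q] = 403205/524288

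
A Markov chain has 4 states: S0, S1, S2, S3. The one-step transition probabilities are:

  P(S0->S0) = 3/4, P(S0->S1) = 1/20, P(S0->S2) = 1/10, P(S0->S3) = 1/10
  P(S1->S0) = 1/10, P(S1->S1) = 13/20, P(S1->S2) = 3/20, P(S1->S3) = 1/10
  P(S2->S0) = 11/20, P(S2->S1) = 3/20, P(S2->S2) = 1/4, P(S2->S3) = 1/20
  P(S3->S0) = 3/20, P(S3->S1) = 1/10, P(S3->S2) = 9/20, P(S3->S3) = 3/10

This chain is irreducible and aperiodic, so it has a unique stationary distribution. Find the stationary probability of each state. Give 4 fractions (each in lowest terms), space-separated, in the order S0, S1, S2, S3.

The stationary distribution satisfies pi = pi * P, i.e.:
  pi_S0 = 3/4*pi_S0 + 1/10*pi_S1 + 11/20*pi_S2 + 3/20*pi_S3
  pi_S1 = 1/20*pi_S0 + 13/20*pi_S1 + 3/20*pi_S2 + 1/10*pi_S3
  pi_S2 = 1/10*pi_S0 + 3/20*pi_S1 + 1/4*pi_S2 + 9/20*pi_S3
  pi_S3 = 1/10*pi_S0 + 1/10*pi_S1 + 1/20*pi_S2 + 3/10*pi_S3
with normalization: pi_S0 + pi_S1 + pi_S2 + pi_S3 = 1.

Using the first 3 balance equations plus normalization, the linear system A*pi = b is:
  [-1/4, 1/10, 11/20, 3/20] . pi = 0
  [1/20, -7/20, 3/20, 1/10] . pi = 0
  [1/10, 3/20, -3/4, 9/20] . pi = 0
  [1, 1, 1, 1] . pi = 1

Solving yields:
  pi_S0 = 1161/2201
  pi_S1 = 13/71
  pi_S2 = 386/2201
  pi_S3 = 251/2201

Verification (pi * P):
  1161/2201*3/4 + 13/71*1/10 + 386/2201*11/20 + 251/2201*3/20 = 1161/2201 = pi_S0  (ok)
  1161/2201*1/20 + 13/71*13/20 + 386/2201*3/20 + 251/2201*1/10 = 13/71 = pi_S1  (ok)
  1161/2201*1/10 + 13/71*3/20 + 386/2201*1/4 + 251/2201*9/20 = 386/2201 = pi_S2  (ok)
  1161/2201*1/10 + 13/71*1/10 + 386/2201*1/20 + 251/2201*3/10 = 251/2201 = pi_S3  (ok)

Answer: 1161/2201 13/71 386/2201 251/2201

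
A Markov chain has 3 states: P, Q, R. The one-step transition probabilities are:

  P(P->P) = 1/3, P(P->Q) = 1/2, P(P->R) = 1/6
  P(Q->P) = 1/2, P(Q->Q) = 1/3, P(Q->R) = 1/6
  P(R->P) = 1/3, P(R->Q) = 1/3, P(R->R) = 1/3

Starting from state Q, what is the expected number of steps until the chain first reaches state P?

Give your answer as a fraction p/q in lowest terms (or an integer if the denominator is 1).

Let h_i = expected steps to first reach P from state i.
Boundary: h_P = 0.
First-step equations for the other states:
  h_Q = 1 + 1/2*h_P + 1/3*h_Q + 1/6*h_R
  h_R = 1 + 1/3*h_P + 1/3*h_Q + 1/3*h_R

Substituting h_P = 0 and rearranging gives the linear system (I - Q) h = 1:
  [2/3, -1/6] . (h_Q, h_R) = 1
  [-1/3, 2/3] . (h_Q, h_R) = 1

Solving yields:
  h_Q = 15/7
  h_R = 18/7

Starting state is Q, so the expected hitting time is h_Q = 15/7.

Answer: 15/7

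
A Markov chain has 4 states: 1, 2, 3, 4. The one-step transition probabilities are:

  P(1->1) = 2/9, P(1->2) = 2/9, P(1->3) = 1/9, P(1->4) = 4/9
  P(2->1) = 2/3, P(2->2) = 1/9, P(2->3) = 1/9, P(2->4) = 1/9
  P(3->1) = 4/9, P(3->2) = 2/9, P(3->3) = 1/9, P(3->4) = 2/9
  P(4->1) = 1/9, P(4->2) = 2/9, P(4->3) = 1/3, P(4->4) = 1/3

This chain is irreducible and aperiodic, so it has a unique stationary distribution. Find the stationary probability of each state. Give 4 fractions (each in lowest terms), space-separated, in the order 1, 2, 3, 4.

Answer: 149/470 1/5 42/235 143/470

Derivation:
The stationary distribution satisfies pi = pi * P, i.e.:
  pi_1 = 2/9*pi_1 + 2/3*pi_2 + 4/9*pi_3 + 1/9*pi_4
  pi_2 = 2/9*pi_1 + 1/9*pi_2 + 2/9*pi_3 + 2/9*pi_4
  pi_3 = 1/9*pi_1 + 1/9*pi_2 + 1/9*pi_3 + 1/3*pi_4
  pi_4 = 4/9*pi_1 + 1/9*pi_2 + 2/9*pi_3 + 1/3*pi_4
with normalization: pi_1 + pi_2 + pi_3 + pi_4 = 1.

Using the first 3 balance equations plus normalization, the linear system A*pi = b is:
  [-7/9, 2/3, 4/9, 1/9] . pi = 0
  [2/9, -8/9, 2/9, 2/9] . pi = 0
  [1/9, 1/9, -8/9, 1/3] . pi = 0
  [1, 1, 1, 1] . pi = 1

Solving yields:
  pi_1 = 149/470
  pi_2 = 1/5
  pi_3 = 42/235
  pi_4 = 143/470

Verification (pi * P):
  149/470*2/9 + 1/5*2/3 + 42/235*4/9 + 143/470*1/9 = 149/470 = pi_1  (ok)
  149/470*2/9 + 1/5*1/9 + 42/235*2/9 + 143/470*2/9 = 1/5 = pi_2  (ok)
  149/470*1/9 + 1/5*1/9 + 42/235*1/9 + 143/470*1/3 = 42/235 = pi_3  (ok)
  149/470*4/9 + 1/5*1/9 + 42/235*2/9 + 143/470*1/3 = 143/470 = pi_4  (ok)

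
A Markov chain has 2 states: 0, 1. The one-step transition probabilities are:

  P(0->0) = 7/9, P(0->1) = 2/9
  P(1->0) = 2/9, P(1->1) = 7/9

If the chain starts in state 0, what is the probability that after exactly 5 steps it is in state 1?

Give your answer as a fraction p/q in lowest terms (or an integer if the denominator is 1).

Answer: 27962/59049

Derivation:
Computing P^5 by repeated multiplication:
P^1 =
  0: [7/9, 2/9]
  1: [2/9, 7/9]
P^2 =
  0: [53/81, 28/81]
  1: [28/81, 53/81]
P^3 =
  0: [427/729, 302/729]
  1: [302/729, 427/729]
P^4 =
  0: [3593/6561, 2968/6561]
  1: [2968/6561, 3593/6561]
P^5 =
  0: [31087/59049, 27962/59049]
  1: [27962/59049, 31087/59049]

(P^5)[0 -> 1] = 27962/59049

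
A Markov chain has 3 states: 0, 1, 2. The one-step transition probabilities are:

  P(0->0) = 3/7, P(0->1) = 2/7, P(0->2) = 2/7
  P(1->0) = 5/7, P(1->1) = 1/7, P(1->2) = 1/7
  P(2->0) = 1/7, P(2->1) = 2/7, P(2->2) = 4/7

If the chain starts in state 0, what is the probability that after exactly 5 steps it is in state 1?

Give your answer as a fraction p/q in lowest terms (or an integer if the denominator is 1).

Answer: 4202/16807

Derivation:
Computing P^5 by repeated multiplication:
P^1 =
  0: [3/7, 2/7, 2/7]
  1: [5/7, 1/7, 1/7]
  2: [1/7, 2/7, 4/7]
P^2 =
  0: [3/7, 12/49, 16/49]
  1: [3/7, 13/49, 15/49]
  2: [17/49, 12/49, 20/49]
P^3 =
  0: [139/343, 86/343, 118/343]
  1: [143/343, 85/343, 115/343]
  2: [131/343, 86/343, 18/49]
P^4 =
  0: [965/2401, 600/2401, 836/2401]
  1: [969/2401, 601/2401, 831/2401]
  2: [949/2401, 600/2401, 852/2401]
P^5 =
  0: [6731/16807, 4202/16807, 5874/16807]
  1: [6743/16807, 4201/16807, 5863/16807]
  2: [957/2401, 4202/16807, 5906/16807]

(P^5)[0 -> 1] = 4202/16807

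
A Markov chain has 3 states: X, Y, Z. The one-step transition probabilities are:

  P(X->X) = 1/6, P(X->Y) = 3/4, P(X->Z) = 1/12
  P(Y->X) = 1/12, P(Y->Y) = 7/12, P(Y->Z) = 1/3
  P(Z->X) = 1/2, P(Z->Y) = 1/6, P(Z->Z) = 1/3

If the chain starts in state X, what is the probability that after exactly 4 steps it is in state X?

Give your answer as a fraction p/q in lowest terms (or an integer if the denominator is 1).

Computing P^4 by repeated multiplication:
P^1 =
  X: [1/6, 3/4, 1/12]
  Y: [1/12, 7/12, 1/3]
  Z: [1/2, 1/6, 1/3]
P^2 =
  X: [19/144, 83/144, 7/24]
  Y: [11/48, 11/24, 5/16]
  Z: [19/72, 19/36, 5/24]
P^3 =
  X: [373/1728, 209/432, 173/576]
  Y: [67/288, 283/576, 53/192]
  Z: [83/432, 467/864, 77/288]
P^4 =
  X: [587/2592, 10247/20736, 1931/6912]
  Y: [1505/6912, 3505/6912, 317/1152]
  Z: [2185/10368, 5225/10368, 493/1728]

(P^4)[X -> X] = 587/2592

Answer: 587/2592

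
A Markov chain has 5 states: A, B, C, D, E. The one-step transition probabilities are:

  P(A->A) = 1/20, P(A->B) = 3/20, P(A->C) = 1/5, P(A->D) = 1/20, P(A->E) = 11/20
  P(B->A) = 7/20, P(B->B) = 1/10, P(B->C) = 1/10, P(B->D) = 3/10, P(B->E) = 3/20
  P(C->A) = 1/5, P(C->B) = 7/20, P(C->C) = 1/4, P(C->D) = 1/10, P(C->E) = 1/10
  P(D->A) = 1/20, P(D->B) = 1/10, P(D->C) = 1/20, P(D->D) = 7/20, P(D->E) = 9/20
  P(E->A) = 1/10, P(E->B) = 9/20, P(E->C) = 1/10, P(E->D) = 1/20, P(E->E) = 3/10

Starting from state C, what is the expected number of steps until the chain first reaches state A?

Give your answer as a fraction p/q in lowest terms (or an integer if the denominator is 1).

Let h_i = expected steps to first reach A from state i.
Boundary: h_A = 0.
First-step equations for the other states:
  h_B = 1 + 7/20*h_A + 1/10*h_B + 1/10*h_C + 3/10*h_D + 3/20*h_E
  h_C = 1 + 1/5*h_A + 7/20*h_B + 1/4*h_C + 1/10*h_D + 1/10*h_E
  h_D = 1 + 1/20*h_A + 1/10*h_B + 1/20*h_C + 7/20*h_D + 9/20*h_E
  h_E = 1 + 1/10*h_A + 9/20*h_B + 1/10*h_C + 1/20*h_D + 3/10*h_E

Substituting h_A = 0 and rearranging gives the linear system (I - Q) h = 1:
  [9/10, -1/10, -3/10, -3/20] . (h_B, h_C, h_D, h_E) = 1
  [-7/20, 3/4, -1/10, -1/10] . (h_B, h_C, h_D, h_E) = 1
  [-1/10, -1/20, 13/20, -9/20] . (h_B, h_C, h_D, h_E) = 1
  [-9/20, -1/10, -1/20, 7/10] . (h_B, h_C, h_D, h_E) = 1

Solving yields:
  h_B = 59380/12073
  h_C = 64040/12073
  h_D = 81360/12073
  h_E = 70380/12073

Starting state is C, so the expected hitting time is h_C = 64040/12073.

Answer: 64040/12073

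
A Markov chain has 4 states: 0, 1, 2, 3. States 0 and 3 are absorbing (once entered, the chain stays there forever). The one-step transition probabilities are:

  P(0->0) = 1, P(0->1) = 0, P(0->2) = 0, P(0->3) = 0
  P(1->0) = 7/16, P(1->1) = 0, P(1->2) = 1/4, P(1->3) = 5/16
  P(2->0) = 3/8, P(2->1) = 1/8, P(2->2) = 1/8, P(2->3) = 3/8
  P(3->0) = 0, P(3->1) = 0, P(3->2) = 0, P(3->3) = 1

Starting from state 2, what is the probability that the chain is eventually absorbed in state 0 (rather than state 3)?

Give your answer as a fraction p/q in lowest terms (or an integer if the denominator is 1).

Let a_i = P(absorbed in 0 | start in state i).
Boundary conditions: a_0 = 1, a_3 = 0.
For each transient state i, a_i = sum_j P(i->j) * a_j:
  a_1 = 7/16*a_0 + 0*a_1 + 1/4*a_2 + 5/16*a_3
  a_2 = 3/8*a_0 + 1/8*a_1 + 1/8*a_2 + 3/8*a_3

Substituting a_0 = 1 and a_3 = 0, rearrange to (I - Q) a = r where r[i] = P(i -> 0):
  [1, -1/4] . (a_1, a_2) = 7/16
  [-1/8, 7/8] . (a_1, a_2) = 3/8

Solving yields:
  a_1 = 61/108
  a_2 = 55/108

Starting state is 2, so the absorption probability is a_2 = 55/108.

Answer: 55/108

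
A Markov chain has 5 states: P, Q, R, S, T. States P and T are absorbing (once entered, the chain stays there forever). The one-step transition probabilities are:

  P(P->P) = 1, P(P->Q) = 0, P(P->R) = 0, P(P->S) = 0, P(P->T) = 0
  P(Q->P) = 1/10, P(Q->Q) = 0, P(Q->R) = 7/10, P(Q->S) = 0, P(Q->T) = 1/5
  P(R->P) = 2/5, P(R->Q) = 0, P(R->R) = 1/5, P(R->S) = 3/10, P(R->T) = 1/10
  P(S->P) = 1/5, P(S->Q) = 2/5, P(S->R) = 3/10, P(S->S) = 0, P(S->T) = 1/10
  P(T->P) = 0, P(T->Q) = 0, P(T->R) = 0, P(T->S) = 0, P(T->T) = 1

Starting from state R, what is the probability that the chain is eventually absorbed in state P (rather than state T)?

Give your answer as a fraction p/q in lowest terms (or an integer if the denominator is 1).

Answer: 236/313

Derivation:
Let a_i = P(absorbed in P | start in state i).
Boundary conditions: a_P = 1, a_T = 0.
For each transient state i, a_i = sum_j P(i->j) * a_j:
  a_Q = 1/10*a_P + 0*a_Q + 7/10*a_R + 0*a_S + 1/5*a_T
  a_R = 2/5*a_P + 0*a_Q + 1/5*a_R + 3/10*a_S + 1/10*a_T
  a_S = 1/5*a_P + 2/5*a_Q + 3/10*a_R + 0*a_S + 1/10*a_T

Substituting a_P = 1 and a_T = 0, rearrange to (I - Q) a = r where r[i] = P(i -> P):
  [1, -7/10, 0] . (a_Q, a_R, a_S) = 1/10
  [0, 4/5, -3/10] . (a_Q, a_R, a_S) = 2/5
  [-2/5, -3/10, 1] . (a_Q, a_R, a_S) = 1/5

Solving yields:
  a_Q = 393/626
  a_R = 236/313
  a_S = 212/313

Starting state is R, so the absorption probability is a_R = 236/313.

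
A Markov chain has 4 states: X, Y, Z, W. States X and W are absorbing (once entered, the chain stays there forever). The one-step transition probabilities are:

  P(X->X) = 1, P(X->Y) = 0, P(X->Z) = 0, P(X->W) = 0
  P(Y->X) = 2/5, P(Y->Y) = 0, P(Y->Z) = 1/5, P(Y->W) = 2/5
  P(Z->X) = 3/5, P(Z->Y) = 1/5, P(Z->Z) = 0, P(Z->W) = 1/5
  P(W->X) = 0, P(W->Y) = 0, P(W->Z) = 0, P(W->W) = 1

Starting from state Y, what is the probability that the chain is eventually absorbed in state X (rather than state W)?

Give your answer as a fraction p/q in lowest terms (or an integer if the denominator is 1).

Let a_i = P(absorbed in X | start in state i).
Boundary conditions: a_X = 1, a_W = 0.
For each transient state i, a_i = sum_j P(i->j) * a_j:
  a_Y = 2/5*a_X + 0*a_Y + 1/5*a_Z + 2/5*a_W
  a_Z = 3/5*a_X + 1/5*a_Y + 0*a_Z + 1/5*a_W

Substituting a_X = 1 and a_W = 0, rearrange to (I - Q) a = r where r[i] = P(i -> X):
  [1, -1/5] . (a_Y, a_Z) = 2/5
  [-1/5, 1] . (a_Y, a_Z) = 3/5

Solving yields:
  a_Y = 13/24
  a_Z = 17/24

Starting state is Y, so the absorption probability is a_Y = 13/24.

Answer: 13/24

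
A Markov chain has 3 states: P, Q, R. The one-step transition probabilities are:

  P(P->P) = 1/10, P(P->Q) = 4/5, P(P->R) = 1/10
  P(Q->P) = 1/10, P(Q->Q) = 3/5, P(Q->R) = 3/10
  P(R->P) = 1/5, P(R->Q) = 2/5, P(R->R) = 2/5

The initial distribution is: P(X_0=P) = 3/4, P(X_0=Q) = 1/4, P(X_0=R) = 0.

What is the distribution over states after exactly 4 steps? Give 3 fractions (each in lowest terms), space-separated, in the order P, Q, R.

Propagating the distribution step by step (d_{t+1} = d_t * P):
d_0 = (P=3/4, Q=1/4, R=0)
  d_1[P] = 3/4*1/10 + 1/4*1/10 + 0*1/5 = 1/10
  d_1[Q] = 3/4*4/5 + 1/4*3/5 + 0*2/5 = 3/4
  d_1[R] = 3/4*1/10 + 1/4*3/10 + 0*2/5 = 3/20
d_1 = (P=1/10, Q=3/4, R=3/20)
  d_2[P] = 1/10*1/10 + 3/4*1/10 + 3/20*1/5 = 23/200
  d_2[Q] = 1/10*4/5 + 3/4*3/5 + 3/20*2/5 = 59/100
  d_2[R] = 1/10*1/10 + 3/4*3/10 + 3/20*2/5 = 59/200
d_2 = (P=23/200, Q=59/100, R=59/200)
  d_3[P] = 23/200*1/10 + 59/100*1/10 + 59/200*1/5 = 259/2000
  d_3[Q] = 23/200*4/5 + 59/100*3/5 + 59/200*2/5 = 141/250
  d_3[R] = 23/200*1/10 + 59/100*3/10 + 59/200*2/5 = 613/2000
d_3 = (P=259/2000, Q=141/250, R=613/2000)
  d_4[P] = 259/2000*1/10 + 141/250*1/10 + 613/2000*1/5 = 2613/20000
  d_4[Q] = 259/2000*4/5 + 141/250*3/5 + 613/2000*2/5 = 2823/5000
  d_4[R] = 259/2000*1/10 + 141/250*3/10 + 613/2000*2/5 = 1219/4000
d_4 = (P=2613/20000, Q=2823/5000, R=1219/4000)

Answer: 2613/20000 2823/5000 1219/4000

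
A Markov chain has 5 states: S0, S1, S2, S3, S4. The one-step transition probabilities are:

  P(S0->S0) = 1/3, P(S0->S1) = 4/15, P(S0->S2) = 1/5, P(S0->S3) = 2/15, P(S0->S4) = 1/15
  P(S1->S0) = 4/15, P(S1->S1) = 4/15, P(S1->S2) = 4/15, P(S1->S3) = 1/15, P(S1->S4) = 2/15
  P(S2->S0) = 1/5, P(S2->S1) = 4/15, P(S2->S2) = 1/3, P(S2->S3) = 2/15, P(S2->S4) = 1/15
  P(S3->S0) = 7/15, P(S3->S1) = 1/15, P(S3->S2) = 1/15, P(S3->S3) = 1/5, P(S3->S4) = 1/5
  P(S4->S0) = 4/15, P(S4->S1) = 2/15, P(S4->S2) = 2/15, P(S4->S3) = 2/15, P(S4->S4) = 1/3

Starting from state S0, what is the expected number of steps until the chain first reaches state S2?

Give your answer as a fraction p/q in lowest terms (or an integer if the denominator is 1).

Let h_i = expected steps to first reach S2 from state i.
Boundary: h_S2 = 0.
First-step equations for the other states:
  h_S0 = 1 + 1/3*h_S0 + 4/15*h_S1 + 1/5*h_S2 + 2/15*h_S3 + 1/15*h_S4
  h_S1 = 1 + 4/15*h_S0 + 4/15*h_S1 + 4/15*h_S2 + 1/15*h_S3 + 2/15*h_S4
  h_S3 = 1 + 7/15*h_S0 + 1/15*h_S1 + 1/15*h_S2 + 1/5*h_S3 + 1/5*h_S4
  h_S4 = 1 + 4/15*h_S0 + 2/15*h_S1 + 2/15*h_S2 + 2/15*h_S3 + 1/3*h_S4

Substituting h_S2 = 0 and rearranging gives the linear system (I - Q) h = 1:
  [2/3, -4/15, -2/15, -1/15] . (h_S0, h_S1, h_S3, h_S4) = 1
  [-4/15, 11/15, -1/15, -2/15] . (h_S0, h_S1, h_S3, h_S4) = 1
  [-7/15, -1/15, 4/5, -1/5] . (h_S0, h_S1, h_S3, h_S4) = 1
  [-4/15, -2/15, -2/15, 2/3] . (h_S0, h_S1, h_S3, h_S4) = 1

Solving yields:
  h_S0 = 34515/6524
  h_S1 = 32055/6524
  h_S3 = 40485/6524
  h_S4 = 9525/1631

Starting state is S0, so the expected hitting time is h_S0 = 34515/6524.

Answer: 34515/6524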